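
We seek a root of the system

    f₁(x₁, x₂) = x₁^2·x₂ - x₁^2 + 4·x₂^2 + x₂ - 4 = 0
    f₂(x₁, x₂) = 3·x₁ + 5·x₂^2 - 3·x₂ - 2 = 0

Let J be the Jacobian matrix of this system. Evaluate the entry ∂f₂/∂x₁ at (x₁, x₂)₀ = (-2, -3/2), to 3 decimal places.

∂f₂/∂x₁ = 3.
At (-2, -3/2) this is 3.000.

3.000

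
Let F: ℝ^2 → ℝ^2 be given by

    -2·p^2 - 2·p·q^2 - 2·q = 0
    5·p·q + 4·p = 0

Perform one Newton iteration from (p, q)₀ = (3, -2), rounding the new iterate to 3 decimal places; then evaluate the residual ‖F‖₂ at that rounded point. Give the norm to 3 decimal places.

11.798

At (3, -2): F = (-38.000, -18.000).
Jacobian J = [[-4·p - 2·q^2, -4·p·q - 2], [5·q + 4, 5·p]].
At the point, J = [[-20.000, 22.000], [-6.000, 15.000]] (det J = -168.000).
Solving J·Δ = −F gives Δ = (-1.036, 0.786).
Then the next iterate is (p, q)₁ = (1.964, -1.214).
Re-evaluating at (1.964, -1.214): F = (-11.07566, -4.06548), so ‖F‖₂ = 11.798.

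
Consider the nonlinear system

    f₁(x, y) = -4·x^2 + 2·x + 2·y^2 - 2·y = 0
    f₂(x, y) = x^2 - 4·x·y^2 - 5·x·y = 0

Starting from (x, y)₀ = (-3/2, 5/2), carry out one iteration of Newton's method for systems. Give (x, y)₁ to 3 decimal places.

At (-3/2, 5/2): F = (-4.500, 58.500).
Jacobian J = [[-8·x + 2, 4·y - 2], [2·x - 4·y^2 - 5·y, -8·x·y - 5·x]].
At the point, J = [[14.000, 8.000], [-40.500, 37.500]] (det J = 849.000).
Solving J·Δ = −F gives Δ = (0.750, -0.750).
Then the next iterate is (x, y)₁ = (-0.750, 1.750).

(-0.750, 1.750)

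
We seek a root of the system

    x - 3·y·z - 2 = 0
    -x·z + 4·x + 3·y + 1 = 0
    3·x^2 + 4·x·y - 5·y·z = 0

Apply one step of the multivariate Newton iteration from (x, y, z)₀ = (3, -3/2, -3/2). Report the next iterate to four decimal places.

At (3, -3/2, -3/2): F = (-5.7500, 13.0000, -2.2500).
Jacobian J = [[1, -3·z, -3·y], [-z + 4, 3, -x], [6·x + 4·y, 4·x - 5·z, -5·y]].
At the point, J = [[1.0000, 4.5000, 4.5000], [5.5000, 3.0000, -3.0000], [12.0000, 19.5000, 7.5000]] (det J = 54.0000).
Solving J·Δ = −F gives Δ = (-5.5000, 4.1250, -1.6250).
Then the next iterate is (x, y, z)₁ = (-2.5000, 2.6250, -3.1250).

(-2.5000, 2.6250, -3.1250)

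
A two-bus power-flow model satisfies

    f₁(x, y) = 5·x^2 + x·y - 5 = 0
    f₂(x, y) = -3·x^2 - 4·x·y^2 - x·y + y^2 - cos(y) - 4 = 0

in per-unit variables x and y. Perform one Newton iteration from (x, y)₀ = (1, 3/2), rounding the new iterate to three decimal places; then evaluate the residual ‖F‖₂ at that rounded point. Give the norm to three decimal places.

At (1, 3/2): F = (1.500, -15.32074).
Jacobian J = [[10·x + y, x], [-6·x - 4·y^2 - y, -8·x·y - x + 2·y + sin(y)]].
At the point, J = [[11.500, 1.000], [-16.500, -9.00251]] (det J = -87.02881).
Solving J·Δ = −F gives Δ = (0.021, -1.740).
Then the next iterate is (x, y)₁ = (1.021, -0.240).
Re-evaluating at (1.021, -0.240): F = (-0.03284, -8.03126), so ‖F‖₂ = 8.031.

8.031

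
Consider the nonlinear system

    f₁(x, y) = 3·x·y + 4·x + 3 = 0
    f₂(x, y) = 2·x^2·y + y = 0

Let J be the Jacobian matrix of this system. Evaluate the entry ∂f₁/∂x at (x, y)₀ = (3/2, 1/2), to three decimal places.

5.500

∂f₁/∂x = 3·y + 4.
At (3/2, 1/2) this is 5.500.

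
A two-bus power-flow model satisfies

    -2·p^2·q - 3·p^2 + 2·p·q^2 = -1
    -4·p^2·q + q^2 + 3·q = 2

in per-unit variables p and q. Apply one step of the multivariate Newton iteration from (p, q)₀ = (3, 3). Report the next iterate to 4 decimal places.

At (3, 3): F = (-26.0000, -92.0000).
Jacobian J = [[-4·p·q - 6·p + 2·q^2, -2·p^2 + 4·p·q], [-8·p·q, -4·p^2 + 2·q + 3]].
At the point, J = [[-36.0000, 18.0000], [-72.0000, -27.0000]] (det J = 2268.0000).
Solving J·Δ = −F gives Δ = (-1.0397, -0.6349).
Then the next iterate is (p, q)₁ = (1.9603, 2.3651).

(1.9603, 2.3651)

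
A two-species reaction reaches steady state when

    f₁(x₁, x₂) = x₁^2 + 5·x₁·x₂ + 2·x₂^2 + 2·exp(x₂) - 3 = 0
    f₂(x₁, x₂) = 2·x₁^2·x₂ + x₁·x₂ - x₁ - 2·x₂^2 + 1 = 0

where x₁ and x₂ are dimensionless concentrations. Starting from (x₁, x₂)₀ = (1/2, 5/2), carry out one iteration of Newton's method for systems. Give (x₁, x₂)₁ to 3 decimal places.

(0.464, 1.418)

At (1/2, 5/2): F = (40.36499, -9.500).
Jacobian J = [[2·x₁ + 5·x₂, 5·x₁ + 4·x₂ + 2·exp(x₂)], [4·x₁·x₂ + x₂ - 1, 2·x₁^2 + x₁ - 4·x₂]].
At the point, J = [[13.500, 36.86499], [6.500, -9.000]] (det J = -361.12242).
Solving J·Δ = −F gives Δ = (-0.036, -1.082).
Then the next iterate is (x₁, x₂)₁ = (0.464, 1.418).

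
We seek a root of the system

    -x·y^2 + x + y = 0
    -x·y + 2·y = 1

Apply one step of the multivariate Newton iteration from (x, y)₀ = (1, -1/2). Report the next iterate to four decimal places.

(14.0000, -5.5000)

At (1, -1/2): F = (0.2500, -1.5000).
Jacobian J = [[-y^2 + 1, -2·x·y + 1], [-y, -x + 2]].
At the point, J = [[0.7500, 2.0000], [0.5000, 1.0000]] (det J = -0.2500).
Solving J·Δ = −F gives Δ = (13.0000, -5.0000).
Then the next iterate is (x, y)₁ = (14.0000, -5.5000).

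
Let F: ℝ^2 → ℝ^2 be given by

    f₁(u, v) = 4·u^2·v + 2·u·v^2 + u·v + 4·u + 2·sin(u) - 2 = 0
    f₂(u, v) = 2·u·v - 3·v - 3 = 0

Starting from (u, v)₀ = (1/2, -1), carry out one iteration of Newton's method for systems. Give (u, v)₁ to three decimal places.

At (1/2, -1): F = (0.45885, -1.000).
Jacobian J = [[8·u·v + 2·v^2 + v + 2·cos(u) + 4, 4·u^2 + 4·u·v + u], [2·v, 2·u - 3]].
At the point, J = [[2.75517, -0.500], [-2.000, -2.000]] (det J = -6.51033).
Solving J·Δ = −F gives Δ = (-0.218, -0.282).
Then the next iterate is (u, v)₁ = (0.282, -1.282).

(0.282, -1.282)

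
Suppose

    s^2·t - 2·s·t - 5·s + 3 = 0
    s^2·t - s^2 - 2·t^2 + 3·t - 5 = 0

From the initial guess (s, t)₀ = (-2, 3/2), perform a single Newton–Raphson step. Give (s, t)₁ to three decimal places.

At (-2, 3/2): F = (25.000, -3.000).
Jacobian J = [[2·s·t - 2·t - 5, s^2 - 2·s], [2·s·t - 2·s, s^2 - 4·t + 3]].
At the point, J = [[-14.000, 8.000], [-2.000, 1.000]] (det J = 2.000).
Solving J·Δ = −F gives Δ = (-24.500, -46.000).
Then the next iterate is (s, t)₁ = (-26.500, -44.500).

(-26.500, -44.500)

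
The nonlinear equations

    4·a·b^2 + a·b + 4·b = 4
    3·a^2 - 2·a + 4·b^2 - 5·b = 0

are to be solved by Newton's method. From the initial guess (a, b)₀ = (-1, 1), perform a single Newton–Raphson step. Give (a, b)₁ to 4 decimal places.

At (-1, 1): F = (-5.0000, 4.0000).
Jacobian J = [[4·b^2 + b, 8·a·b + a + 4], [6·a - 2, 8·b - 5]].
At the point, J = [[5.0000, -5.0000], [-8.0000, 3.0000]] (det J = -25.0000).
Solving J·Δ = −F gives Δ = (0.2000, -0.8000).
Then the next iterate is (a, b)₁ = (-0.8000, 0.2000).

(-0.8000, 0.2000)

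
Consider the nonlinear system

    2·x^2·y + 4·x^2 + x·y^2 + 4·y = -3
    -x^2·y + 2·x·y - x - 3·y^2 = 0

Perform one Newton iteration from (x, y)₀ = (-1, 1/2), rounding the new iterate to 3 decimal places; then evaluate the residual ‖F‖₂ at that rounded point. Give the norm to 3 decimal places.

At (-1, 1/2): F = (9.750, -1.250).
Jacobian J = [[4·x·y + 8·x + y^2, 2·x^2 + 2·x·y + 4], [-2·x·y + 2·y - 1, -x^2 + 2·x - 6·y]].
At the point, J = [[-9.750, 5.000], [1.000, -6.000]] (det J = 53.500).
Solving J·Δ = −F gives Δ = (0.977, -0.046).
Then the next iterate is (x, y)₁ = (-0.023, 0.454).
Re-evaluating at (-0.023, 0.454): F = (4.81386, -0.61647), so ‖F‖₂ = 4.853.

4.853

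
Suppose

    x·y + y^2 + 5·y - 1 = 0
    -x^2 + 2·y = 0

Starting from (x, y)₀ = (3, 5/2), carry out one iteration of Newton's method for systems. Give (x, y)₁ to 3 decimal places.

(1.765, 0.795)

At (3, 5/2): F = (25.250, -4.000).
Jacobian J = [[y, x + 2·y + 5], [-2·x, 2]].
At the point, J = [[2.500, 13.000], [-6.000, 2.000]] (det J = 83.000).
Solving J·Δ = −F gives Δ = (-1.235, -1.705).
Then the next iterate is (x, y)₁ = (1.765, 0.795).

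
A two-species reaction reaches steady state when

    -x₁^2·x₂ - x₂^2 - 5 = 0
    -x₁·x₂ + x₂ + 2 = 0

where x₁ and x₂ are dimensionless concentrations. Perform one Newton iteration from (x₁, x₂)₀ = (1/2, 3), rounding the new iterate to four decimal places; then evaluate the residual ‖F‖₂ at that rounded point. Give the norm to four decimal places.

5.8552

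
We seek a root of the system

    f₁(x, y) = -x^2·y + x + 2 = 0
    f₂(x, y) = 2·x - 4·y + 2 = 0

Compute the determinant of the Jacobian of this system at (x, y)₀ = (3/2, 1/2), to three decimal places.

J = [[-2·x·y + 1, -x^2], [2, -4]].
At the point, J = [[-0.500, -2.250], [2.000, -4.000]].
det J = 6.500.

6.500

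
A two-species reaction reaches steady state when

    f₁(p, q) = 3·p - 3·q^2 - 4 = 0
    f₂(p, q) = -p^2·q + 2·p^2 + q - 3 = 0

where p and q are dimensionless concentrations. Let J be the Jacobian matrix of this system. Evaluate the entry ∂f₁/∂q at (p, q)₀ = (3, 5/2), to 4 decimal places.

-15.0000

∂f₁/∂q = -6·q.
At (3, 5/2) this is -15.0000.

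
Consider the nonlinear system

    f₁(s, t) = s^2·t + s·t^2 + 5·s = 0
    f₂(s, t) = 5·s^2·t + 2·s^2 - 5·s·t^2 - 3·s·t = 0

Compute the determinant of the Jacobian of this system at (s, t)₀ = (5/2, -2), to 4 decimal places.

J = [[2·s·t + t^2 + 5, s^2 + 2·s·t], [10·s·t + 4·s - 5·t^2 - 3·t, 5·s^2 - 10·s·t - 3·s]].
At the point, J = [[-1.0000, -3.7500], [-54.0000, 73.7500]].
det J = -276.2500.

-276.2500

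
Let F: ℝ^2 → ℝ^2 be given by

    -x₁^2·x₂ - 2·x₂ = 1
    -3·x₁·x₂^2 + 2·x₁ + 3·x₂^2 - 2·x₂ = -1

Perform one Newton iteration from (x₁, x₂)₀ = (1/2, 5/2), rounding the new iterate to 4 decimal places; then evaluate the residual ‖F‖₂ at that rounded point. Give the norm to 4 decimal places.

At (1/2, 5/2): F = (-6.6250, 6.3750).
Jacobian J = [[-2·x₁·x₂, -x₁^2 - 2], [-3·x₂^2 + 2, -6·x₁·x₂ + 6·x₂ - 2]].
At the point, J = [[-2.5000, -2.2500], [-16.7500, 5.5000]] (det J = -51.4375).
Solving J·Δ = −F gives Δ = (-0.4295, -2.4672).
Then the next iterate is (x₁, x₂)₁ = (0.0705, 0.0328).
Re-evaluating at (0.0705, 0.0328): F = (-1.065763, 1.078400), so ‖F‖₂ = 1.5162.

1.5162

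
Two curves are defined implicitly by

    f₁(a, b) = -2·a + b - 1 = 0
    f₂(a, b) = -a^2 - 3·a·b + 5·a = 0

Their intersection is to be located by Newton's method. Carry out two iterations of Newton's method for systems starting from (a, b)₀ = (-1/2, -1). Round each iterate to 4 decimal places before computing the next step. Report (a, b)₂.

At (-1/2, -1): F = (-1.0000, -4.2500).
Jacobian J = [[-2, 1], [-2·a - 3·b + 5, -3·a]].
At the point, J = [[-2.0000, 1.0000], [9.0000, 1.5000]] (det J = -12.0000).
Solving J·Δ = −F gives Δ = (0.2292, 1.4583).
Then the next iterate is (a, b)₁ = (-0.2708, 0.4583).
Round to (-0.2708, 0.4583) and repeat: F = (-0.0001, -1.055010), J = [[-2.0000, 1.0000], [4.1667, 0.8124]].
Δ = (0.1822, 0.3644), so (a, b)₂ = (-0.0886, 0.8227).

(-0.0886, 0.8227)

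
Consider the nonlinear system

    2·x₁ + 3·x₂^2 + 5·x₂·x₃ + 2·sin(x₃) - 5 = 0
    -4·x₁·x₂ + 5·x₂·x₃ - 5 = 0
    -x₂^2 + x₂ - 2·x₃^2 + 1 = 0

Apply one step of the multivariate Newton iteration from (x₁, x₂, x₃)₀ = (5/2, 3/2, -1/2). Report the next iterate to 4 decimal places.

At (5/2, 3/2, -1/2): F = (2.041149, -23.7500, -0.2500).
Jacobian J = [[2, 6·x₂ + 5·x₃, 5·x₂ + 2·cos(x₃)], [-4·x₂, -4·x₁ + 5·x₃, 5·x₂], [0, -2·x₂ + 1, -4·x₃]].
At the point, J = [[2.0000, 6.5000, 9.255165], [-6.0000, -12.5000, 7.5000], [0.0000, -2.0000, 2.0000]] (det J = 169.061981).
Solving J·Δ = −F gives Δ = (-4.0627, 0.3127, 0.4377).
Then the next iterate is (x₁, x₂, x₃)₁ = (-1.5627, 1.8127, -0.0623).

(-1.5627, 1.8127, -0.0623)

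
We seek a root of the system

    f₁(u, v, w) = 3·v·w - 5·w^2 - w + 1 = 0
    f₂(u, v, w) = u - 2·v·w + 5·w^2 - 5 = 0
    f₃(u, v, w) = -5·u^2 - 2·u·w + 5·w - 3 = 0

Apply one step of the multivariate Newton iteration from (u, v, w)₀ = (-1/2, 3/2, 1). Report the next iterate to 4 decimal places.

(-14.3333, 16.0208, 7.6250)

At (-1/2, 3/2, 1): F = (-0.5000, -3.5000, 1.7500).
Jacobian J = [[0, 3·w, 3·v - 10·w - 1], [1, -2·w, -2·v + 10·w], [-10·u - 2·w, 0, -2·u + 5]].
At the point, J = [[0.0000, 3.0000, -6.5000], [1.0000, -2.0000, 7.0000], [3.0000, 0.0000, 6.0000]] (det J = 6.0000).
Solving J·Δ = −F gives Δ = (-13.8333, 14.5208, 6.6250).
Then the next iterate is (u, v, w)₁ = (-14.3333, 16.0208, 7.6250).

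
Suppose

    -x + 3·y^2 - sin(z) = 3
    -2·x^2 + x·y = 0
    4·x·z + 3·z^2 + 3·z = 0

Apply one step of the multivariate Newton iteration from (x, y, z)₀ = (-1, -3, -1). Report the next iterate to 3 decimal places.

(-0.597, -1.597, -0.659)

At (-1, -3, -1): F = (25.84147, 1.000, 4.000).
Jacobian J = [[-1, 6·y, -cos(z)], [-4·x + y, x, 0], [4·z, 0, 4·x + 6·z + 3]].
At the point, J = [[-1.000, -18.000, -0.54030], [1.000, -1.000, 0.000], [-4.000, 0.000, -7.000]] (det J = -130.83879).
Solving J·Δ = −F gives Δ = (0.403, 1.403, 0.341).
Then the next iterate is (x, y, z)₁ = (-0.597, -1.597, -0.659).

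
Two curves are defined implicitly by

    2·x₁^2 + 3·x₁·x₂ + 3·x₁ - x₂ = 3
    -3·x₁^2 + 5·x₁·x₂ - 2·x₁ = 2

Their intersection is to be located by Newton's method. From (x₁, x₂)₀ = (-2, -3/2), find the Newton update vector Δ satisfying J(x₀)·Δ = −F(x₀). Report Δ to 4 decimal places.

At (-2, -3/2): F = (9.5000, 5.0000).
Jacobian J = [[4·x₁ + 3·x₂ + 3, 3·x₁ - 1], [-6·x₁ + 5·x₂ - 2, 5·x₁]].
At the point, J = [[-9.5000, -7.0000], [2.5000, -10.0000]] (det J = 112.5000).
Solving J·Δ = −F gives Δ = (0.5333, 0.6333).

(0.5333, 0.6333)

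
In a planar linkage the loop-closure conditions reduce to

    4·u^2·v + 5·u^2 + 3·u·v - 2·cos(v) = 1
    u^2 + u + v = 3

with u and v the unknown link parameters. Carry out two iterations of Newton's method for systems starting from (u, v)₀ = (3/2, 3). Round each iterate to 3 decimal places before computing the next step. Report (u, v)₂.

(1.534, -0.824)

At (3/2, 3): F = (52.72998, 3.750).
Jacobian J = [[8·u·v + 10·u + 3·v, 4·u^2 + 3·u + 2·sin(v)], [2·u + 1, 1]].
At the point, J = [[60.000, 13.78224], [4.000, 1.000]] (det J = 4.87104).
Solving J·Δ = −F gives Δ = (-0.215, -2.891).
Then the next iterate is (u, v)₁ = (1.285, 0.109).
Round to (1.285, 0.109) and repeat: F = (6.40812, 0.04522), J = [[14.29752, 10.67747], [3.570, 1.000]].
Δ = (0.249, -0.933), so (u, v)₂ = (1.534, -0.824).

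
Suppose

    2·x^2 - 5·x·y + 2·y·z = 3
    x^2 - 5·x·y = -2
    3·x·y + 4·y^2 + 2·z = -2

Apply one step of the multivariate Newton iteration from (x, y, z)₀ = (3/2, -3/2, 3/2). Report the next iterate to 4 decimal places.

(0.6225, -0.6618, -0.9559)

At (3/2, -3/2, 3/2): F = (8.2500, 15.5000, 7.2500).
Jacobian J = [[4·x - 5·y, -5·x + 2·z, 2·y], [2·x - 5·y, -5·x, 0], [3·y, 3·x + 8·y, 2]].
At the point, J = [[13.5000, -4.5000, -3.0000], [10.5000, -7.5000, 0.0000], [-4.5000, -7.5000, 2.0000]] (det J = 229.5000).
Solving J·Δ = −F gives Δ = (-0.8775, 0.8382, -2.4559).
Then the next iterate is (x, y, z)₁ = (0.6225, -0.6618, -0.9559).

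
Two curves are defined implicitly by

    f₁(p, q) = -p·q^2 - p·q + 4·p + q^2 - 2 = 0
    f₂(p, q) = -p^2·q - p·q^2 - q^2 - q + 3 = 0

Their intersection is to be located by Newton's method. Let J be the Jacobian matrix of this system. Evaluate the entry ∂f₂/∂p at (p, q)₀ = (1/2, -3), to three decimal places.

-6.000

∂f₂/∂p = -2·p·q - q^2.
At (1/2, -3) this is -6.000.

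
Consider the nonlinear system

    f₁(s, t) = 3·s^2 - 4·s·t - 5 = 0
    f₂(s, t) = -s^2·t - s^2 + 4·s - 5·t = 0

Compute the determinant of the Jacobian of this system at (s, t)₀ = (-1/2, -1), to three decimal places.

-13.250

J = [[6·s - 4·t, -4·s], [-2·s·t - 2·s + 4, -s^2 - 5]].
At the point, J = [[1.000, 2.000], [4.000, -5.250]].
det J = -13.250.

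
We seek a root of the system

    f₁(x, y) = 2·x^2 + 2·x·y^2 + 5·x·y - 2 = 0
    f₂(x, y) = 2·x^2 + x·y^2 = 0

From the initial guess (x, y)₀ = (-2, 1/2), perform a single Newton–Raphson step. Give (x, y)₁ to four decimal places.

At (-2, 1/2): F = (0.0000, 7.5000).
Jacobian J = [[4·x + 2·y^2 + 5·y, 4·x·y + 5·x], [4·x + y^2, 2·x·y]].
At the point, J = [[-5.0000, -14.0000], [-7.7500, -2.0000]] (det J = -98.5000).
Solving J·Δ = −F gives Δ = (1.0660, -0.3807).
Then the next iterate is (x, y)₁ = (-0.9340, 0.1193).

(-0.9340, 0.1193)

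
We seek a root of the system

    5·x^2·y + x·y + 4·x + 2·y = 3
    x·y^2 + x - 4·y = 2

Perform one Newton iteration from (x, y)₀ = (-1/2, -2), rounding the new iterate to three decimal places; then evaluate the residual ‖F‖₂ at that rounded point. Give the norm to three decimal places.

At (-1/2, -2): F = (-10.500, 3.500).
Jacobian J = [[10·x·y + y + 4, 5·x^2 + x + 2], [y^2 + 1, 2·x·y - 4]].
At the point, J = [[12.000, 2.750], [5.000, -2.000]] (det J = -37.750).
Solving J·Δ = −F gives Δ = (0.301, 2.503).
Then the next iterate is (x, y)₁ = (-0.199, 0.503).
Re-evaluating at (-0.199, 0.503): F = (-2.79050, -4.26135), so ‖F‖₂ = 5.094.

5.094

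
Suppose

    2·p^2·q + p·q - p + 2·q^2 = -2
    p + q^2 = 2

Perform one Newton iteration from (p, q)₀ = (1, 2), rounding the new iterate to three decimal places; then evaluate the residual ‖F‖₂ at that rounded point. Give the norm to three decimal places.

At (1, 2): F = (15.000, 3.000).
Jacobian J = [[4·p·q + q - 1, 2·p^2 + p + 4·q], [1, 2·q]].
At the point, J = [[9.000, 11.000], [1.000, 4.000]] (det J = 25.000).
Solving J·Δ = −F gives Δ = (-1.080, -0.480).
Then the next iterate is (p, q)₁ = (-0.080, 1.520).
Re-evaluating at (-0.080, 1.520): F = (6.59866, 0.23040), so ‖F‖₂ = 6.603.

6.603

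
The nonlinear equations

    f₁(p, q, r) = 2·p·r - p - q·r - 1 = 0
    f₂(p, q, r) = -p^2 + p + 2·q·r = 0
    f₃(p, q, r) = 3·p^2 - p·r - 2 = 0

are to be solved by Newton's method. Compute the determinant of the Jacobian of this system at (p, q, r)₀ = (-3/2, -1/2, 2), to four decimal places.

-102.0000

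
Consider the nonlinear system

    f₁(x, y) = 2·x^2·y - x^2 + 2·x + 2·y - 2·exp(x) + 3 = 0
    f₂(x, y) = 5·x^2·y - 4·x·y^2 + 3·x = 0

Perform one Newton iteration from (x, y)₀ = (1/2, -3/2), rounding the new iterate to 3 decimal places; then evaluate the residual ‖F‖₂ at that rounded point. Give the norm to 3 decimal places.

141.082

At (1/2, -3/2): F = (-3.29744, -4.875).
Jacobian J = [[4·x·y - 2·x - 2·exp(x) + 2, 2·x^2 + 2], [10·x·y - 4·y^2 + 3, 5·x^2 - 8·x·y]].
At the point, J = [[-5.29744, 2.500], [-13.500, 7.250]] (det J = -4.65646).
Solving J·Δ = −F gives Δ = (-2.517, -4.014).
Then the next iterate is (x, y)₁ = (-2.017, -5.514).
Re-evaluating at (-2.017, -5.514): F = (-61.26149, 127.08733), so ‖F‖₂ = 141.082.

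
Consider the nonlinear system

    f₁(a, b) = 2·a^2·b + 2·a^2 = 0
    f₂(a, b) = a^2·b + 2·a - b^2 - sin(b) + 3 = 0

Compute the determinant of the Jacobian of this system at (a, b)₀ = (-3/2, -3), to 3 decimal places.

61.380

J = [[4·a·b + 4·a, 2·a^2], [2·a·b + 2, a^2 - 2·b - cos(b)]].
At the point, J = [[12.000, 4.500], [11.000, 9.23999]].
det J = 61.380.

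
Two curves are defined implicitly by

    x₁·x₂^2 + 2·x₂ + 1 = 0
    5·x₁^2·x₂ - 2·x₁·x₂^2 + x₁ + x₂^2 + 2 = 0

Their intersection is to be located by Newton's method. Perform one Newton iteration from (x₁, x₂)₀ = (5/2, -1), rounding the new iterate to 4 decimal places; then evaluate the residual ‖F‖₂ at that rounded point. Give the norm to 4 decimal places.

8.3520

At (5/2, -1): F = (1.5000, -30.7500).
Jacobian J = [[x₂^2, 2·x₁·x₂ + 2], [10·x₁·x₂ - 2·x₂^2 + 1, 5·x₁^2 - 4·x₁·x₂ + 2·x₂]].
At the point, J = [[1.0000, -3.0000], [-26.0000, 39.2500]] (det J = -38.7500).
Solving J·Δ = −F gives Δ = (-0.8613, 0.2129).
Then the next iterate is (x₁, x₂)₁ = (1.6387, -0.7871).
Re-evaluating at (1.6387, -0.7871): F = (0.441018, -8.340356), so ‖F‖₂ = 8.3520.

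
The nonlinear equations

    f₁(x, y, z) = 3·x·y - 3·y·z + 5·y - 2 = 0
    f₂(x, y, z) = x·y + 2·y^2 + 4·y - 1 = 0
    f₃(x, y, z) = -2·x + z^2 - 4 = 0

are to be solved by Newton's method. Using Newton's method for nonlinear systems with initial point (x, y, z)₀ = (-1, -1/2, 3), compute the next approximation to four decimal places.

(-4.1667, -0.0833, 0.7778)

At (-1, -1/2, 3): F = (1.5000, -2.0000, 7.0000).
Jacobian J = [[3·y, 3·x - 3·z + 5, -3·y], [y, x + 4·y + 4, 0], [-2, 0, 2·z]].
At the point, J = [[-1.5000, -7.0000, 1.5000], [-0.5000, 1.0000, 0.0000], [-2.0000, 0.0000, 6.0000]] (det J = -27.0000).
Solving J·Δ = −F gives Δ = (-3.1667, 0.4167, -2.2222).
Then the next iterate is (x, y, z)₁ = (-4.1667, -0.0833, 0.7778).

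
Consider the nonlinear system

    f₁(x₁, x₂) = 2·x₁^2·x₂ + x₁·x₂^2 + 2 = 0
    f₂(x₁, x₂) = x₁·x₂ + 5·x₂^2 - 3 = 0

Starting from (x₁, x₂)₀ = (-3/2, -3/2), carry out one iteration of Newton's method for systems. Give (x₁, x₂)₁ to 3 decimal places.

(-1.270, -0.885)

At (-3/2, -3/2): F = (-8.125, 10.500).
Jacobian J = [[4·x₁·x₂ + x₂^2, 2·x₁^2 + 2·x₁·x₂], [x₂, x₁ + 10·x₂]].
At the point, J = [[11.250, 9.000], [-1.500, -16.500]] (det J = -172.125).
Solving J·Δ = −F gives Δ = (0.230, 0.615).
Then the next iterate is (x₁, x₂)₁ = (-1.270, -0.885).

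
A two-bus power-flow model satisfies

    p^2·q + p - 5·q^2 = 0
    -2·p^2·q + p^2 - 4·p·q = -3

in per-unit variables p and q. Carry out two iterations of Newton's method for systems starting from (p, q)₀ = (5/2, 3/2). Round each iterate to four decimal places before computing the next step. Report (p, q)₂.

(1.3424, 0.6760)

At (5/2, 3/2): F = (0.6250, -24.5000).
Jacobian J = [[2·p·q + 1, p^2 - 10·q], [-4·p·q + 2·p - 4·q, -2·p^2 - 4·p]].
At the point, J = [[8.5000, -8.7500], [-16.0000, -22.5000]] (det J = -331.2500).
Solving J·Δ = −F gives Δ = (-0.6896, -0.5985).
Then the next iterate is (p, q)₁ = (1.8104, 0.9015).
Round to (1.8104, 0.9015) and repeat: F = (0.701598, -6.160174), J = [[4.264151, -5.737452], [-6.513502, -13.796696]].
Δ = (-0.4680, -0.2255), so (p, q)₂ = (1.3424, 0.6760).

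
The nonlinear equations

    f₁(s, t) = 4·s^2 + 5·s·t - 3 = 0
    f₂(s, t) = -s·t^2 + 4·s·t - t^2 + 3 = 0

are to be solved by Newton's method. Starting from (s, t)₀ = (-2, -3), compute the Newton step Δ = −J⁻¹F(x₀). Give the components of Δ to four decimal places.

At (-2, -3): F = (43.0000, 36.0000).
Jacobian J = [[8·s + 5·t, 5·s], [-t^2 + 4·t, -2·s·t + 4·s - 2·t]].
At the point, J = [[-31.0000, -10.0000], [-21.0000, -14.0000]] (det J = 224.0000).
Solving J·Δ = −F gives Δ = (1.0804, 0.9509).

(1.0804, 0.9509)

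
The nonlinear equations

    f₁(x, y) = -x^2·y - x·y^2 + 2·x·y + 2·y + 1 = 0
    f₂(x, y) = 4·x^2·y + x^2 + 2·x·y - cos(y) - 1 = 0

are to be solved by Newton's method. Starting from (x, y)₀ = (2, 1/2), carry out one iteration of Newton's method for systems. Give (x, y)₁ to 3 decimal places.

(3.200, -0.854)

At (2, 1/2): F = (1.500, 12.12242).
Jacobian J = [[-2·x·y - y^2 + 2·y, -x^2 - 2·x·y + 2·x + 2], [8·x·y + 2·x + 2·y, 4·x^2 + 2·x + sin(y)]].
At the point, J = [[-1.250, 0.000], [13.000, 20.47943]] (det J = -25.59928).
Solving J·Δ = −F gives Δ = (1.200, -1.354).
Then the next iterate is (x, y)₁ = (3.200, -0.854).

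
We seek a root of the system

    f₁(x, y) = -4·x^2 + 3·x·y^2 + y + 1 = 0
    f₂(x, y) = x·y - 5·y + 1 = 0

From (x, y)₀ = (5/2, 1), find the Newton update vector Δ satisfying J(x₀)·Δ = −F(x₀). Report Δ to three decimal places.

(-2.368, -1.547)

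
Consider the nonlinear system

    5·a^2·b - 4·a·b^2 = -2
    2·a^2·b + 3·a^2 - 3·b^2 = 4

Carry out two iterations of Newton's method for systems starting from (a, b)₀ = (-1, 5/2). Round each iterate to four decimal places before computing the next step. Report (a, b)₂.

(-0.7956, 0.3341)

At (-1, 5/2): F = (39.5000, -14.7500).
Jacobian J = [[10·a·b - 4·b^2, 5·a^2 - 8·a·b], [4·a·b + 6·a, 2·a^2 - 6·b]].
At the point, J = [[-50.0000, 25.0000], [-16.0000, -13.0000]] (det J = 1050.0000).
Solving J·Δ = −F gives Δ = (0.1379, -1.3043).
Then the next iterate is (a, b)₁ = (-0.8621, 1.1957).
Round to (-0.8621, 1.1957) and repeat: F = (11.373492, -4.282119), J = [[-16.026924, 11.962586], [-9.295852, -5.687767]].
Δ = (0.0665, -0.8616), so (a, b)₂ = (-0.7956, 0.3341).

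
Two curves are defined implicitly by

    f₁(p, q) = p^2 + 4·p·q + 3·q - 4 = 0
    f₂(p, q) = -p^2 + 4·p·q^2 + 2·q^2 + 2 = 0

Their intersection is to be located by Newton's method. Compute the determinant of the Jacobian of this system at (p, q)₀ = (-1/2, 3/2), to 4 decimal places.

-10.0000

J = [[2·p + 4·q, 4·p + 3], [-2·p + 4·q^2, 8·p·q + 4·q]].
At the point, J = [[5.0000, 1.0000], [10.0000, 0.0000]].
det J = -10.0000.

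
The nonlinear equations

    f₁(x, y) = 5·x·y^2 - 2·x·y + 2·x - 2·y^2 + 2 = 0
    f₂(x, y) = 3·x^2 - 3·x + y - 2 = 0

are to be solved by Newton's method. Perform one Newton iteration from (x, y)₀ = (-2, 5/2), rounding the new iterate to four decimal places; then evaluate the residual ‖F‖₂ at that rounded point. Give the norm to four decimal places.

18.9351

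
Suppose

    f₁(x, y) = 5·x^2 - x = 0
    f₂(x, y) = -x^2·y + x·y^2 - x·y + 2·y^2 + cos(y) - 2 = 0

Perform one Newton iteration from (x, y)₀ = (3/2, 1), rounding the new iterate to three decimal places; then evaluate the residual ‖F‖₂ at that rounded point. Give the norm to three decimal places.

At (3/2, 1): F = (9.750, -1.70970).
Jacobian J = [[10·x - 1, 0], [-2·x·y + y^2 - y, -x^2 + 2·x·y - x + 4·y - sin(y)]].
At the point, J = [[14.000, 0.000], [-3.000, 2.40853]] (det J = 33.71941).
Solving J·Δ = −F gives Δ = (-0.696, -0.158).
Then the next iterate is (x, y)₁ = (0.804, 0.842).
Re-evaluating at (0.804, 0.842): F = (2.42808, -0.56734), so ‖F‖₂ = 2.493.

2.493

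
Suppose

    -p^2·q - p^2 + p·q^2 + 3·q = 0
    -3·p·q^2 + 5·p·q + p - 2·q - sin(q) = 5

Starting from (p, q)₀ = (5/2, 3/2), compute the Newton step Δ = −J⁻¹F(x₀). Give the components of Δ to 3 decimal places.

(-0.740, -0.490)

At (5/2, 3/2): F = (-5.500, -4.62249).
Jacobian J = [[-2·p·q - 2·p + q^2, -p^2 + 2·p·q + 3], [-3·q^2 + 5·q + 1, -6·p·q + 5·p - cos(q) - 2]].
At the point, J = [[-10.250, 4.250], [1.750, -12.07074]] (det J = 116.28756).
Solving J·Δ = −F gives Δ = (-0.740, -0.490).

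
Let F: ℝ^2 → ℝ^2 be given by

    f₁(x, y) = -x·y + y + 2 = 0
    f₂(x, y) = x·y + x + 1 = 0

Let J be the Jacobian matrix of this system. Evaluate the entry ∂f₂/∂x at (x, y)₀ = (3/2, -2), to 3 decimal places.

-1.000

∂f₂/∂x = y + 1.
At (3/2, -2) this is -1.000.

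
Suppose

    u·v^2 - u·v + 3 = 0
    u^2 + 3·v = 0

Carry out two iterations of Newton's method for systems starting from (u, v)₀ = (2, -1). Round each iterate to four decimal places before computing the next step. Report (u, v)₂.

(-1.9205, 1.8117)

At (2, -1): F = (7.0000, 1.0000).
Jacobian J = [[v^2 - v, 2·u·v - u], [2·u, 3]].
At the point, J = [[2.0000, -6.0000], [4.0000, 3.0000]] (det J = 30.0000).
Solving J·Δ = −F gives Δ = (-0.9000, 0.8667).
Then the next iterate is (u, v)₁ = (1.1000, -0.1333).
Round to (1.1000, -0.1333) and repeat: F = (3.166176, 0.8101), J = [[0.151069, -1.393260], [2.2000, 3.0000]].
Δ = (-3.0205, 1.9450), so (u, v)₂ = (-1.9205, 1.8117).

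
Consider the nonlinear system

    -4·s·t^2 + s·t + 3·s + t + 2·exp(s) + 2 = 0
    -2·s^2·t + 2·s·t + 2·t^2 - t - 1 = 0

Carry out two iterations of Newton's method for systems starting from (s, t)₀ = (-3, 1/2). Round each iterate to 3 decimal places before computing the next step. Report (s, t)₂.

(-0.606, 0.056)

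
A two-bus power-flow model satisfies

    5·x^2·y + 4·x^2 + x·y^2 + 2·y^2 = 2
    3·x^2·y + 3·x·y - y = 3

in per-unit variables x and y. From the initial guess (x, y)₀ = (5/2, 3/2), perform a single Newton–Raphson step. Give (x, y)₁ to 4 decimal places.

At (5/2, 3/2): F = (80.0000, 34.8750).
Jacobian J = [[10·x·y + 8·x + y^2, 5·x^2 + 2·x·y + 4·y], [6·x·y + 3·y, 3·x^2 + 3·x - 1]].
At the point, J = [[59.7500, 44.7500], [27.0000, 25.2500]] (det J = 300.4375).
Solving J·Δ = −F gives Δ = (-1.5289, 0.2537).
Then the next iterate is (x, y)₁ = (0.9711, 1.7537).

(0.9711, 1.7537)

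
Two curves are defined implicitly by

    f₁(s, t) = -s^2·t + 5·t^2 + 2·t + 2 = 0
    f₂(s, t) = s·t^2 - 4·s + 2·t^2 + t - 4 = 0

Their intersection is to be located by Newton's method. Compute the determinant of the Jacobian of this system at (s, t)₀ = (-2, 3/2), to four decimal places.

J = [[-2·s·t, -s^2 + 10·t + 2], [t^2 - 4, 2·s·t + 4·t + 1]].
At the point, J = [[6.0000, 13.0000], [-1.7500, 1.0000]].
det J = 28.7500.

28.7500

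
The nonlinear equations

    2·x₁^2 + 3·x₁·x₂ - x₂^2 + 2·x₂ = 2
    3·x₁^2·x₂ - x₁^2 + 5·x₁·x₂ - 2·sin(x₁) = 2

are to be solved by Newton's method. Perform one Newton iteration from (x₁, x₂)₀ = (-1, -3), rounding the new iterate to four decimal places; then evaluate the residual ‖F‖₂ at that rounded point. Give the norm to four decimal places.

12.7751

At (-1, -3): F = (-6.0000, 4.682942).
Jacobian J = [[4·x₁ + 3·x₂, 3·x₁ - 2·x₂ + 2], [6·x₁·x₂ - 2·x₁ + 5·x₂ - 2·cos(x₁), 3·x₁^2 + 5·x₁]].
At the point, J = [[-13.0000, 5.0000], [3.919395, -2.0000]] (det J = 6.403023).
Solving J·Δ = −F gives Δ = (1.7827, 5.8350).
Then the next iterate is (x₁, x₂)₁ = (0.7827, 2.8350).
Re-evaluating at (0.7827, 2.8350): F = (3.514877, 12.282088), so ‖F‖₂ = 12.7751.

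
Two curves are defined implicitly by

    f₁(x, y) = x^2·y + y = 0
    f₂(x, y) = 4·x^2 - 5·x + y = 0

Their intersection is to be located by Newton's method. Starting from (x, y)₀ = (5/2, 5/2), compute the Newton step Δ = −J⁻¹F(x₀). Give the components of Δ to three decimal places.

At (5/2, 5/2): F = (18.125, 15.000).
Jacobian J = [[2·x·y, x^2 + 1], [8·x - 5, 1]].
At the point, J = [[12.500, 7.250], [15.000, 1.000]] (det J = -96.250).
Solving J·Δ = −F gives Δ = (-0.942, -0.877).

(-0.942, -0.877)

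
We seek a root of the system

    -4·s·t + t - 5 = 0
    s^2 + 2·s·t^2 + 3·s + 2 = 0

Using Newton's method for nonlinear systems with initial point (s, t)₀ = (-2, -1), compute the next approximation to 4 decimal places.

(1.3043, -0.9130)

At (-2, -1): F = (-14.0000, -4.0000).
Jacobian J = [[-4·t, -4·s + 1], [2·s + 2·t^2 + 3, 4·s·t]].
At the point, J = [[4.0000, 9.0000], [1.0000, 8.0000]] (det J = 23.0000).
Solving J·Δ = −F gives Δ = (3.3043, 0.0870).
Then the next iterate is (s, t)₁ = (1.3043, -0.9130).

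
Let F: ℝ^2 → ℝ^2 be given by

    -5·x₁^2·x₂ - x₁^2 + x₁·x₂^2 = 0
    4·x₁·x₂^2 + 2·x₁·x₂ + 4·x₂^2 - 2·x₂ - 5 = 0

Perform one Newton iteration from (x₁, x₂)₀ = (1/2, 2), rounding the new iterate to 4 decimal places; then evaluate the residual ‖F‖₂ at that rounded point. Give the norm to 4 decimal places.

3.6762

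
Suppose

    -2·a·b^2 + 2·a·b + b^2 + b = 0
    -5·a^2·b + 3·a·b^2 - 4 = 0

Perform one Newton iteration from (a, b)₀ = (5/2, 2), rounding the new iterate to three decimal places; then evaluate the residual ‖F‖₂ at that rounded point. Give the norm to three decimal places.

9.341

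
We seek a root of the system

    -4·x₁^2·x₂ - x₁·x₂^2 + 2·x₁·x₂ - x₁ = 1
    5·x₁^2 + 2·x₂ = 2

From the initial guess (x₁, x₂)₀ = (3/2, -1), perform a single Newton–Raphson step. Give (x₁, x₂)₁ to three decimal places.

At (3/2, -1): F = (2.000, 7.250).
Jacobian J = [[-8·x₁·x₂ - x₂^2 + 2·x₂ - 1, -4·x₁^2 - 2·x₁·x₂ + 2·x₁], [10·x₁, 2]].
At the point, J = [[8.000, -3.000], [15.000, 2.000]] (det J = 61.000).
Solving J·Δ = −F gives Δ = (-0.422, -0.459).
Then the next iterate is (x₁, x₂)₁ = (1.078, -1.459).

(1.078, -1.459)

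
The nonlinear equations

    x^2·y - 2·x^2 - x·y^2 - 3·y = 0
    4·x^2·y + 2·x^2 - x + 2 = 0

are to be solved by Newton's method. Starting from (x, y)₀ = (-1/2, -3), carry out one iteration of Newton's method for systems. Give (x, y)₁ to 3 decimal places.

(-0.757, -0.691)

At (-1/2, -3): F = (12.250, 0.000).
Jacobian J = [[2·x·y - 4·x - y^2, x^2 - 2·x·y - 3], [8·x·y + 4·x - 1, 4·x^2]].
At the point, J = [[-4.000, -5.750], [9.000, 1.000]] (det J = 47.750).
Solving J·Δ = −F gives Δ = (-0.257, 2.309).
Then the next iterate is (x, y)₁ = (-0.757, -0.691).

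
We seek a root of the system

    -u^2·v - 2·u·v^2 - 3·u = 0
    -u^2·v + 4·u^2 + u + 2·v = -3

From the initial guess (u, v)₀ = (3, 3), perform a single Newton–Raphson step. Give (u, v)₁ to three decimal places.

(0.321, 3.321)

At (3, 3): F = (-90.000, 21.000).
Jacobian J = [[-2·u·v - 2·v^2 - 3, -u^2 - 4·u·v], [-2·u·v + 8·u + 1, -u^2 + 2]].
At the point, J = [[-39.000, -45.000], [7.000, -7.000]] (det J = 588.000).
Solving J·Δ = −F gives Δ = (-2.679, 0.321).
Then the next iterate is (u, v)₁ = (0.321, 3.321).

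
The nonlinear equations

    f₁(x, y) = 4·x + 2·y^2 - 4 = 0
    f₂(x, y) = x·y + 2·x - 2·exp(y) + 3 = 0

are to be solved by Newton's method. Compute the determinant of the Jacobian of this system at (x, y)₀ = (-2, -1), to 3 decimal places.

-6.943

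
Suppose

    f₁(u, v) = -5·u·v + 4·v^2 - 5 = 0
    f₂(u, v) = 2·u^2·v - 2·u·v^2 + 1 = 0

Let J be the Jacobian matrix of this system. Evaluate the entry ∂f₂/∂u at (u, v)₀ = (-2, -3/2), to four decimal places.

7.5000

∂f₂/∂u = 4·u·v - 2·v^2.
At (-2, -3/2) this is 7.5000.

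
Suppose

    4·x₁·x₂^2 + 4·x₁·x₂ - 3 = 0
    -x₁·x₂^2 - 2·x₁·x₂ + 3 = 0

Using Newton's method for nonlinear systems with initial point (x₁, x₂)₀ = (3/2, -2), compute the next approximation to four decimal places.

(-1.8750, -3.0000)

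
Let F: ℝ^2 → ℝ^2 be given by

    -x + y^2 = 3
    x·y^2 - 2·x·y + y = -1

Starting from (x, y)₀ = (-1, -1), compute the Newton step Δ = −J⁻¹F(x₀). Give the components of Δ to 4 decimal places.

At (-1, -1): F = (-1.0000, -3.0000).
Jacobian J = [[-1, 2·y], [y^2 - 2·y, 2·x·y - 2·x + 1]].
At the point, J = [[-1.0000, -2.0000], [3.0000, 5.0000]] (det J = 1.0000).
Solving J·Δ = −F gives Δ = (11.0000, -6.0000).

(11.0000, -6.0000)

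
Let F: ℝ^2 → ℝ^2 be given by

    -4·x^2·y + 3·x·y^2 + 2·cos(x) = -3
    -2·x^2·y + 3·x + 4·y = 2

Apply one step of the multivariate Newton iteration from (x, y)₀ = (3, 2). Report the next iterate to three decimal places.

(2.036, 1.946)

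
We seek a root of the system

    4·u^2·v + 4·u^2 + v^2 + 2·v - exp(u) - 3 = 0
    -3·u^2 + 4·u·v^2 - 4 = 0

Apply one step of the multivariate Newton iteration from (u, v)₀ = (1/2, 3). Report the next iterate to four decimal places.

At (1/2, 3): F = (14.351279, 13.2500).
Jacobian J = [[8·u·v + 8·u - exp(u), 4·u^2 + 2·v + 2], [-6·u + 4·v^2, 8·u·v]].
At the point, J = [[14.351279, 9.0000], [33.0000, 12.0000]] (det J = -124.784655).
Solving J·Δ = −F gives Δ = (0.4245, -2.2714).
Then the next iterate is (u, v)₁ = (0.9245, 0.7286).

(0.9245, 0.7286)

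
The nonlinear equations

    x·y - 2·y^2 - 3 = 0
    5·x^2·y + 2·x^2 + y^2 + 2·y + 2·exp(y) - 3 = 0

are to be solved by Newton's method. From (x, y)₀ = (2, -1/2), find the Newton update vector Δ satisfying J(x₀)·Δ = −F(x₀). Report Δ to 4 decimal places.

(-26.3352, -2.1669)

At (2, -1/2): F = (-4.5000, -4.536939).
Jacobian J = [[y, x - 4·y], [10·x·y + 4·x, 5·x^2 + 2·y + 2·exp(y) + 2]].
At the point, J = [[-0.5000, 4.0000], [-2.0000, 22.213061]] (det J = -3.106531).
Solving J·Δ = −F gives Δ = (-26.3352, -2.1669).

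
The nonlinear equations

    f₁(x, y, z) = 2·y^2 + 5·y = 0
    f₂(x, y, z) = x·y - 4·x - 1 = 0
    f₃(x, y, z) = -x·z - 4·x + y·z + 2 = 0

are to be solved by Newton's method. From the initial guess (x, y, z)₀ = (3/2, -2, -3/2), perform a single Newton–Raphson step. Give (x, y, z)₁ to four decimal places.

At (3/2, -2, -3/2): F = (-2.0000, -10.0000, 1.2500).
Jacobian J = [[0, 4·y + 5, 0], [y - 4, x, 0], [-z - 4, z, -x + y]].
At the point, J = [[0.0000, -3.0000, 0.0000], [-6.0000, 1.5000, 0.0000], [-2.5000, -1.5000, -3.5000]] (det J = 63.0000).
Solving J·Δ = −F gives Δ = (-1.8333, -0.6667, 1.9524).
Then the next iterate is (x, y, z)₁ = (-0.3333, -2.6667, 0.4524).

(-0.3333, -2.6667, 0.4524)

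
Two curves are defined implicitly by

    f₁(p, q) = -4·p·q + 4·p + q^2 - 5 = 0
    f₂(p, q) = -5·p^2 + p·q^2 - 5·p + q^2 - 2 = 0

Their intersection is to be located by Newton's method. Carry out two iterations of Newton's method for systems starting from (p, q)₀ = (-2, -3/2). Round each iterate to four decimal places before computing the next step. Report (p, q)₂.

At (-2, -3/2): F = (-22.7500, -14.2500).
Jacobian J = [[-4·q + 4, -4·p + 2·q], [-10·p + q^2 - 5, 2·p·q + 2·q]].
At the point, J = [[10.0000, 5.0000], [17.2500, 3.0000]] (det J = -56.2500).
Solving J·Δ = −F gives Δ = (0.0533, 4.4433).
Then the next iterate is (p, q)₁ = (-1.9467, 2.9433).
Round to (-1.9467, 2.9433) and repeat: F = (18.795103, -19.415981), J = [[-7.7732, 13.6734], [23.130015, -5.572844]].
Δ = (0.5889, -1.0398), so (p, q)₂ = (-1.3578, 1.9035).

(-1.3578, 1.9035)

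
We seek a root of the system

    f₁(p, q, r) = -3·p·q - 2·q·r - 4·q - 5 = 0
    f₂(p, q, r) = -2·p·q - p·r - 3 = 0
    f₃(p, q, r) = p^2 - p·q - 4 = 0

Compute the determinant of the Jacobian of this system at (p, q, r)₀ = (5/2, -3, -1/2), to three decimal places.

J = [[-3·q, -3·p - 2·r - 4, -2·q], [-2·q - r, -2·p, -p], [2·p - q, -p, 0]].
At the point, J = [[9.000, -10.500, 6.000], [6.500, -5.000, -2.500], [8.000, -2.500, 0.000]].
det J = 296.250.

296.250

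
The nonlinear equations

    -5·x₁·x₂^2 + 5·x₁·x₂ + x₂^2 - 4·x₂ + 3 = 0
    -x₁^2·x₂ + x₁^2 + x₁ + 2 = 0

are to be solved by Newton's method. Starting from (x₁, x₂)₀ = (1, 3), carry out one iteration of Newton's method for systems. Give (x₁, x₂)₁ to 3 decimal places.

(2.359, -0.077)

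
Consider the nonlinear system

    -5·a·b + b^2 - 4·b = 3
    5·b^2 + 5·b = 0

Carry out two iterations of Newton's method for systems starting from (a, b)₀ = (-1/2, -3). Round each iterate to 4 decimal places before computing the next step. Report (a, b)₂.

At (-1/2, -3): F = (10.5000, 30.0000).
Jacobian J = [[-5·b, -5·a + 2·b - 4], [0, 10·b + 5]].
At the point, J = [[15.0000, -7.5000], [0.0000, -25.0000]] (det J = -375.0000).
Solving J·Δ = −F gives Δ = (-0.1000, 1.2000).
Then the next iterate is (a, b)₁ = (-0.6000, -1.8000).
Round to (-0.6000, -1.8000) and repeat: F = (2.0400, 7.2000), J = [[9.0000, -4.6000], [0.0000, -13.0000]].
Δ = (0.0564, 0.5538), so (a, b)₂ = (-0.5436, -1.2462).

(-0.5436, -1.2462)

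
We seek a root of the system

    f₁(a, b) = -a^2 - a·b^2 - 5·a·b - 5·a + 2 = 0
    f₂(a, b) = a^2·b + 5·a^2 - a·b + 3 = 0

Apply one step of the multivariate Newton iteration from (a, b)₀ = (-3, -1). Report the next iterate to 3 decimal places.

(-1.607, -1.330)

At (-3, -1): F = (-4.000, 36.000).
Jacobian J = [[-2·a - b^2 - 5·b - 5, -2·a·b - 5·a], [2·a·b + 10·a - b, a^2 - a]].
At the point, J = [[5.000, 9.000], [-23.000, 12.000]] (det J = 267.000).
Solving J·Δ = −F gives Δ = (1.393, -0.330).
Then the next iterate is (a, b)₁ = (-1.607, -1.330).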